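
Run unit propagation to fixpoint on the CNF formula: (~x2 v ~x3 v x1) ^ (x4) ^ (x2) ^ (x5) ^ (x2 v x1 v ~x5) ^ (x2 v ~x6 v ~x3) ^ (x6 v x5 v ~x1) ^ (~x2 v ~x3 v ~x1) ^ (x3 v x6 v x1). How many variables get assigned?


Unit propagation repeatedly assigns the literal in any unit clause, then simplifies.
Assignments in order: x4 = T, x2 = T, x5 = T.
No further unit clauses remain.
Total variables assigned = 3.

3


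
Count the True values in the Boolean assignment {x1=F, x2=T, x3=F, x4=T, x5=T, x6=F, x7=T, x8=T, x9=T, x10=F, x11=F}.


The weight is the number of variables assigned True.
True variables: x2, x4, x5, x7, x8, x9.
Weight = 6.

6


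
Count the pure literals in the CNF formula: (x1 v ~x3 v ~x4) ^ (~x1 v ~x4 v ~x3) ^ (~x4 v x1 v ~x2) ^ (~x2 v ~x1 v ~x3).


A pure literal appears in only one polarity across all clauses.
Pure literals: x2 (negative only), x3 (negative only), x4 (negative only).
Count = 3.

3


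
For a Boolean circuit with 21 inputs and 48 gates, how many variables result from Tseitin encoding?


The Tseitin transformation introduces one auxiliary variable per gate.
Total variables = inputs + gates = 21 + 48 = 69.

69


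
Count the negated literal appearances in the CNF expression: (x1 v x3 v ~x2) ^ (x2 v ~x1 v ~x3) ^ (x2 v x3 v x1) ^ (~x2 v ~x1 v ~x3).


Scan each clause for negated literals.
Clause 1: 1 negative; Clause 2: 2 negative; Clause 3: 0 negative; Clause 4: 3 negative.
Total negative literal occurrences = 6.

6


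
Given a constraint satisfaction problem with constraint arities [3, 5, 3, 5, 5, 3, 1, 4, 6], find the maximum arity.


The arities are: 3, 5, 3, 5, 5, 3, 1, 4, 6.
Scan for the maximum value.
Maximum arity = 6.

6


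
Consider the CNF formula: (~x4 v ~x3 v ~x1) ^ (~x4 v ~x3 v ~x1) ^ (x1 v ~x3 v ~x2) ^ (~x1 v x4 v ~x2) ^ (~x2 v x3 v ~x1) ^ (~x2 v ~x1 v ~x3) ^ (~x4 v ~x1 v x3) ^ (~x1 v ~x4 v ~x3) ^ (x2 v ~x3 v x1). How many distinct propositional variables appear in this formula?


Identify each distinct variable in the formula.
Variables found: x1, x2, x3, x4.
Total distinct variables = 4.

4


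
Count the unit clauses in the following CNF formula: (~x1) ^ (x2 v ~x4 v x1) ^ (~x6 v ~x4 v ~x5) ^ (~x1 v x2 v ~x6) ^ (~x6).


A unit clause contains exactly one literal.
Unit clauses found: (~x1), (~x6).
Count = 2.

2


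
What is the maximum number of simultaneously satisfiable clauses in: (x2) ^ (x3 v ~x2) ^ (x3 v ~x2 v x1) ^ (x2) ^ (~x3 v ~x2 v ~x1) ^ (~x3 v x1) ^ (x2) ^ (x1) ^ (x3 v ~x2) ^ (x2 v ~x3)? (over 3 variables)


Enumerate all 8 truth assignments.
For each, count how many of the 10 clauses are satisfied.
The formula is not fully satisfiable, so the maximum is below 10.
Maximum simultaneously satisfiable clauses = 9.

9


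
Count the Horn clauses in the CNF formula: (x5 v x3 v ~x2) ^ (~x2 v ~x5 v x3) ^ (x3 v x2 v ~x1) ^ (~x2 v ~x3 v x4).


A Horn clause has at most one positive literal.
Clause 1: 2 positive lit(s) -> not Horn
Clause 2: 1 positive lit(s) -> Horn
Clause 3: 2 positive lit(s) -> not Horn
Clause 4: 1 positive lit(s) -> Horn
Total Horn clauses = 2.

2


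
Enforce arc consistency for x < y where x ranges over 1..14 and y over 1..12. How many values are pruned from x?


For the constraint x < y, x needs a supporting value in y's domain.
x can be at most 11 (one less than y's maximum).
Valid x values from domain: 11 out of 14.
Pruned = 14 - 11 = 3.

3


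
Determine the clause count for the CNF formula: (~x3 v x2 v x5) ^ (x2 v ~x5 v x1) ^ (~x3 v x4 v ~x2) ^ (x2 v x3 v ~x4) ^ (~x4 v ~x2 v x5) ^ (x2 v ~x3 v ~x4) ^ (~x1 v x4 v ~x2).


Each group enclosed in parentheses joined by ^ is one clause.
Counting the conjuncts: 7 clauses.

7


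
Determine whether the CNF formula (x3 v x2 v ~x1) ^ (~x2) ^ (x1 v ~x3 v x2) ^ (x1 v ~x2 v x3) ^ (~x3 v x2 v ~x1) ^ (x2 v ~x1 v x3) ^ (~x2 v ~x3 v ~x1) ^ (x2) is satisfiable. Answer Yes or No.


Check all 8 possible truth assignments.
Number of satisfying assignments found: 0.
The formula is unsatisfiable.

No


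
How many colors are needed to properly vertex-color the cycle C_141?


An odd cycle cannot be 2-colored: alternating two colors around the cycle returns to the start with a conflict.
Since 141 is odd, three colors are required (and three suffice).
Chromatic number = 3.

3


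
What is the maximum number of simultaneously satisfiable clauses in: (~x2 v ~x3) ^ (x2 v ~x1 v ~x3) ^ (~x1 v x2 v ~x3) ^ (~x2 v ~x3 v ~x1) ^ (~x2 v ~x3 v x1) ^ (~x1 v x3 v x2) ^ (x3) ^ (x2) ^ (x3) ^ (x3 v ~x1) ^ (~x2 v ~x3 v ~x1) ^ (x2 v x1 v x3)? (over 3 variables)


Enumerate all 8 truth assignments.
For each, count how many of the 12 clauses are satisfied.
The formula is not fully satisfiable, so the maximum is below 12.
Maximum simultaneously satisfiable clauses = 11.

11


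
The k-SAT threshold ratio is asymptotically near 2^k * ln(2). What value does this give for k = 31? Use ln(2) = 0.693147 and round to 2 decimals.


Using the asymptotic formula: threshold ~ 2^k * ln(2).
2^31 = 2147483648.
2147483648 * 0.693147 = 1488521848.16.

1488521848.16


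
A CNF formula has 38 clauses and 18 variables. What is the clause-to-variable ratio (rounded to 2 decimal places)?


Clause-to-variable ratio = clauses / variables.
38 / 18 = 2.11.

2.11


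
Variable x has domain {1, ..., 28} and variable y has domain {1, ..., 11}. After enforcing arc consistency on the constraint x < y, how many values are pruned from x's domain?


For the constraint x < y, x needs a supporting value in y's domain.
x can be at most 10 (one less than y's maximum).
Valid x values from domain: 10 out of 28.
Pruned = 28 - 10 = 18.

18


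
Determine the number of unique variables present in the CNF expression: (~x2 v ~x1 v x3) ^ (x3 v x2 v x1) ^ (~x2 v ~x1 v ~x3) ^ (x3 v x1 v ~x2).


Identify each distinct variable in the formula.
Variables found: x1, x2, x3.
Total distinct variables = 3.

3


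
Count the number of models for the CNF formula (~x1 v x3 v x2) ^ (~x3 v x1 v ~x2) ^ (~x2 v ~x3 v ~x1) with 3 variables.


Enumerate all 8 truth assignments over 3 variables.
Test each against every clause.
Satisfying assignments found: 5.

5


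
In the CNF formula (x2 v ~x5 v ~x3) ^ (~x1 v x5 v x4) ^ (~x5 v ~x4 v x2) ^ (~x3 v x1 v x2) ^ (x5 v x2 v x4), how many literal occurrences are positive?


Scan each clause for unnegated literals.
Clause 1: 1 positive; Clause 2: 2 positive; Clause 3: 1 positive; Clause 4: 2 positive; Clause 5: 3 positive.
Total positive literal occurrences = 9.

9


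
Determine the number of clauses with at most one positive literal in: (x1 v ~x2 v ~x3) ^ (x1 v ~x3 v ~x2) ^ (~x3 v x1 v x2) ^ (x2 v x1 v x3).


A Horn clause has at most one positive literal.
Clause 1: 1 positive lit(s) -> Horn
Clause 2: 1 positive lit(s) -> Horn
Clause 3: 2 positive lit(s) -> not Horn
Clause 4: 3 positive lit(s) -> not Horn
Total Horn clauses = 2.

2


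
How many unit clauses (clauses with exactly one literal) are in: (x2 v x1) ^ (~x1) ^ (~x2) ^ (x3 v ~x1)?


A unit clause contains exactly one literal.
Unit clauses found: (~x1), (~x2).
Count = 2.

2


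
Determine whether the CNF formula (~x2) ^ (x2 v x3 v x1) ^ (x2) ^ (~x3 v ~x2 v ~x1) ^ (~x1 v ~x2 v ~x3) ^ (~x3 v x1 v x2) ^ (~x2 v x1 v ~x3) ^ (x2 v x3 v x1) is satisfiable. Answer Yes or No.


Check all 8 possible truth assignments.
Number of satisfying assignments found: 0.
The formula is unsatisfiable.

No


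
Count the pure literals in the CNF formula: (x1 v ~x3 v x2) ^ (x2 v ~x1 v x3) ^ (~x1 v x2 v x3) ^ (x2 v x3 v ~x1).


A pure literal appears in only one polarity across all clauses.
Pure literals: x2 (positive only).
Count = 1.

1


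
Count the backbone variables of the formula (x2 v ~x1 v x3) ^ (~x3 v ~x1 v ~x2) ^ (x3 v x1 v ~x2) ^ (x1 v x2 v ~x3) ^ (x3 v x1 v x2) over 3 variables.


Find all satisfying assignments: 3 model(s).
Check which variables have the same value in every model.
No variable is fixed across all models.
Backbone size = 0.

0


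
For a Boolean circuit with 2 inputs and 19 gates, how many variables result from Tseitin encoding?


The Tseitin transformation introduces one auxiliary variable per gate.
Total variables = inputs + gates = 2 + 19 = 21.

21


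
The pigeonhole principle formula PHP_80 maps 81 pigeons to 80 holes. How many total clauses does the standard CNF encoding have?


The PHP encoding has two parts:
1) At-least-one-hole clauses: 81 (one per pigeon, each with 80 literals).
2) At-most-one-pigeon-per-hole clauses: 80 holes * C(81,2) = 80 * 3240 = 259200.
Total clauses = 81 + 259200 = 259281.

259281


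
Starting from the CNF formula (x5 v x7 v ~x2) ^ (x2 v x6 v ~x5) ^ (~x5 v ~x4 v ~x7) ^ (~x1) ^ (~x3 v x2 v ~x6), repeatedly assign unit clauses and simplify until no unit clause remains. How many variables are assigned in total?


Unit propagation repeatedly assigns the literal in any unit clause, then simplifies.
Assignments in order: x1 = F.
No further unit clauses remain.
Total variables assigned = 1.

1


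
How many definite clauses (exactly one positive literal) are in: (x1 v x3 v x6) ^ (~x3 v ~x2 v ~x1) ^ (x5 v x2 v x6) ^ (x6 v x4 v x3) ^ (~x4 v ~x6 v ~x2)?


A definite clause has exactly one positive literal.
Clause 1: 3 positive -> not definite
Clause 2: 0 positive -> not definite
Clause 3: 3 positive -> not definite
Clause 4: 3 positive -> not definite
Clause 5: 0 positive -> not definite
Definite clause count = 0.

0


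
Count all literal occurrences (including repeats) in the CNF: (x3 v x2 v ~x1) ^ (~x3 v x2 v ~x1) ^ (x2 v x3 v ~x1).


Clause lengths: 3, 3, 3.
Sum = 3 + 3 + 3 = 9.

9


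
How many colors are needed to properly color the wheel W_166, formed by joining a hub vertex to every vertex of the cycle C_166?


W_166 consists of the cycle C_166 together with a hub vertex adjacent to every cycle vertex.
The cycle C_166 needs 2 colors (even cycle -> 2).
The hub is adjacent to every cycle vertex, so it must receive a new color distinct from all of them.
Chromatic number = 2 + 1 = 3.

3


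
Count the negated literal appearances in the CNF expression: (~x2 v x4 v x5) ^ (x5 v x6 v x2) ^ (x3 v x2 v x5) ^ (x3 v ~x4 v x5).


Scan each clause for negated literals.
Clause 1: 1 negative; Clause 2: 0 negative; Clause 3: 0 negative; Clause 4: 1 negative.
Total negative literal occurrences = 2.

2


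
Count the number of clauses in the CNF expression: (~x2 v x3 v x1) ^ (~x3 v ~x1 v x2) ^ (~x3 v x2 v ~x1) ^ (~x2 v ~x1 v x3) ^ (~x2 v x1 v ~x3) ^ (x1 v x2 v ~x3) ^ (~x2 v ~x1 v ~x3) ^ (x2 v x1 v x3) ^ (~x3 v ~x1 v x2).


Each group enclosed in parentheses joined by ^ is one clause.
Counting the conjuncts: 9 clauses.

9


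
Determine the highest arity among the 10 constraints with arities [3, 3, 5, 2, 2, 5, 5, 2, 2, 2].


The arities are: 3, 3, 5, 2, 2, 5, 5, 2, 2, 2.
Scan for the maximum value.
Maximum arity = 5.

5


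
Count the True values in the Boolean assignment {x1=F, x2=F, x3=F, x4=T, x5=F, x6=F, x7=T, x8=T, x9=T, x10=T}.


The weight is the number of variables assigned True.
True variables: x4, x7, x8, x9, x10.
Weight = 5.

5


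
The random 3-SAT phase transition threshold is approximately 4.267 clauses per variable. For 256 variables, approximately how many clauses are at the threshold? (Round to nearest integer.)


The 3-SAT phase transition occurs at approximately 4.267 clauses per variable.
m = 4.267 * 256 = 1092.352.
Rounded to nearest integer: 1092.

1092


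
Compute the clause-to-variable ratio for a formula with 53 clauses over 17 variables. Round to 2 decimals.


Clause-to-variable ratio = clauses / variables.
53 / 17 = 3.12.

3.12


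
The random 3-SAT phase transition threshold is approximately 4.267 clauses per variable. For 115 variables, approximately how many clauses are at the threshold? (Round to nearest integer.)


The 3-SAT phase transition occurs at approximately 4.267 clauses per variable.
m = 4.267 * 115 = 490.705.
Rounded to nearest integer: 491.

491


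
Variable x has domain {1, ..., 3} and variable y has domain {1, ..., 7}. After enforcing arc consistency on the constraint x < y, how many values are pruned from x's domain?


For the constraint x < y, x needs a supporting value in y's domain.
x can be at most 6 (one less than y's maximum).
Valid x values from domain: 3 out of 3.
Pruned = 3 - 3 = 0.

0


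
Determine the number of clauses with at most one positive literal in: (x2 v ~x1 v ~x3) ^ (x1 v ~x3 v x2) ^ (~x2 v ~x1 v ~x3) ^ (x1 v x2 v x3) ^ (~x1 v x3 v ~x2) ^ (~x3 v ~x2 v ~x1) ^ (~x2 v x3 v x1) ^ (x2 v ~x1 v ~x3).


A Horn clause has at most one positive literal.
Clause 1: 1 positive lit(s) -> Horn
Clause 2: 2 positive lit(s) -> not Horn
Clause 3: 0 positive lit(s) -> Horn
Clause 4: 3 positive lit(s) -> not Horn
Clause 5: 1 positive lit(s) -> Horn
Clause 6: 0 positive lit(s) -> Horn
Clause 7: 2 positive lit(s) -> not Horn
Clause 8: 1 positive lit(s) -> Horn
Total Horn clauses = 5.

5


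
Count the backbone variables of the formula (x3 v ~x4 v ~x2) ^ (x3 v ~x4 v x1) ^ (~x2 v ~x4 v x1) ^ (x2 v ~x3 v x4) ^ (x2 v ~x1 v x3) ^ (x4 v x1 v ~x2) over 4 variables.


Find all satisfying assignments: 6 model(s).
Check which variables have the same value in every model.
No variable is fixed across all models.
Backbone size = 0.

0


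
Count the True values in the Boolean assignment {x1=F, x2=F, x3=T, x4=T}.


The weight is the number of variables assigned True.
True variables: x3, x4.
Weight = 2.

2


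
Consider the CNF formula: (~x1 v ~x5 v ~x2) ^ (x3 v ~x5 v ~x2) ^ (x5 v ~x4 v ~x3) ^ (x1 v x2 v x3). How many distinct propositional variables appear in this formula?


Identify each distinct variable in the formula.
Variables found: x1, x2, x3, x4, x5.
Total distinct variables = 5.

5


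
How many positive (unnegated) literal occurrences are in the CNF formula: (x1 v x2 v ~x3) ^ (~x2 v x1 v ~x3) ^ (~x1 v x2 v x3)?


Scan each clause for unnegated literals.
Clause 1: 2 positive; Clause 2: 1 positive; Clause 3: 2 positive.
Total positive literal occurrences = 5.

5


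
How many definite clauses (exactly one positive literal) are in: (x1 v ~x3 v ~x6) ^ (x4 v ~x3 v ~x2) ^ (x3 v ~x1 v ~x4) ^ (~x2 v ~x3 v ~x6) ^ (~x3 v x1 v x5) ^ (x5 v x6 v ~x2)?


A definite clause has exactly one positive literal.
Clause 1: 1 positive -> definite
Clause 2: 1 positive -> definite
Clause 3: 1 positive -> definite
Clause 4: 0 positive -> not definite
Clause 5: 2 positive -> not definite
Clause 6: 2 positive -> not definite
Definite clause count = 3.

3


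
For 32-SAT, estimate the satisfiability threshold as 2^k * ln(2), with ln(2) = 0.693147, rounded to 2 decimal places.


Using the asymptotic formula: threshold ~ 2^k * ln(2).
2^32 = 4294967296.
4294967296 * 0.693147 = 2977043696.32.

2977043696.32


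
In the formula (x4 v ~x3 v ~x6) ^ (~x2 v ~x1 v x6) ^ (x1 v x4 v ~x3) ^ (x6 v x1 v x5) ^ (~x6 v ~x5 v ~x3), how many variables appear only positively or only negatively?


A pure literal appears in only one polarity across all clauses.
Pure literals: x2 (negative only), x3 (negative only), x4 (positive only).
Count = 3.

3


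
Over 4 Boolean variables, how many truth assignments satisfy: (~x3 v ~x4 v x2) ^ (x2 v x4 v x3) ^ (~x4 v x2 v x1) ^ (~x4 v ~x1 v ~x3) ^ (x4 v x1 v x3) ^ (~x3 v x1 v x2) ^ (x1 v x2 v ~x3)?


Enumerate all 16 truth assignments over 4 variables.
Test each against every clause.
Satisfying assignments found: 8.

8


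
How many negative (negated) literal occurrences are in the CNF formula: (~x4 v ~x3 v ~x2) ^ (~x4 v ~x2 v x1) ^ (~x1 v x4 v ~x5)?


Scan each clause for negated literals.
Clause 1: 3 negative; Clause 2: 2 negative; Clause 3: 2 negative.
Total negative literal occurrences = 7.

7


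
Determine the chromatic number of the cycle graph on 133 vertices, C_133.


An odd cycle cannot be 2-colored: alternating two colors around the cycle returns to the start with a conflict.
Since 133 is odd, three colors are required (and three suffice).
Chromatic number = 3.

3


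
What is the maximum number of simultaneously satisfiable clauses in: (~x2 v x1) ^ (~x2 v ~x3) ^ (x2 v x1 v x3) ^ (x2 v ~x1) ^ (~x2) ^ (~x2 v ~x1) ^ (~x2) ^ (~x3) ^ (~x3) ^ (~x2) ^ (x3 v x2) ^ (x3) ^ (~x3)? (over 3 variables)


Enumerate all 8 truth assignments.
For each, count how many of the 13 clauses are satisfied.
The formula is not fully satisfiable, so the maximum is below 13.
Maximum simultaneously satisfiable clauses = 10.

10


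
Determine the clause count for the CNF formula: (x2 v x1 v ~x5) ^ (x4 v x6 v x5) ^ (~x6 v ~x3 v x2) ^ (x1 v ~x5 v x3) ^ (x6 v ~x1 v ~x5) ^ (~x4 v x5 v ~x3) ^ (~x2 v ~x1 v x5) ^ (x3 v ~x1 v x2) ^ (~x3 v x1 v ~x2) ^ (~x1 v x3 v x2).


Each group enclosed in parentheses joined by ^ is one clause.
Counting the conjuncts: 10 clauses.

10


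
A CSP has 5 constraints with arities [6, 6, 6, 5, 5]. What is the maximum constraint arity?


The arities are: 6, 6, 6, 5, 5.
Scan for the maximum value.
Maximum arity = 6.

6


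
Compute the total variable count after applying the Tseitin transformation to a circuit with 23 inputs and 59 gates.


The Tseitin transformation introduces one auxiliary variable per gate.
Total variables = inputs + gates = 23 + 59 = 82.

82


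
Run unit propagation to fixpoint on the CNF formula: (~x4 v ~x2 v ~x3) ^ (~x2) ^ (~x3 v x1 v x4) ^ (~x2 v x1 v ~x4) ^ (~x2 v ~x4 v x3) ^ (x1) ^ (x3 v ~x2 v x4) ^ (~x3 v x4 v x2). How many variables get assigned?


Unit propagation repeatedly assigns the literal in any unit clause, then simplifies.
Assignments in order: x2 = F, x1 = T.
No further unit clauses remain.
Total variables assigned = 2.

2


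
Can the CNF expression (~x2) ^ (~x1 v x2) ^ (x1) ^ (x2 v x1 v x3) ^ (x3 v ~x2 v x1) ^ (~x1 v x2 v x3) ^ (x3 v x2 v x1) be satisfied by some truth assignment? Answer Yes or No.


Check all 8 possible truth assignments.
Number of satisfying assignments found: 0.
The formula is unsatisfiable.

No


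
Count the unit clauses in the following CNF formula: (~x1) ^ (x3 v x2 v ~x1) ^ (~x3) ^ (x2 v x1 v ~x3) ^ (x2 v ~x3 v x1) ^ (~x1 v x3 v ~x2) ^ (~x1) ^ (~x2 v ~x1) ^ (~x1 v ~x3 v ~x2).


A unit clause contains exactly one literal.
Unit clauses found: (~x1), (~x3), (~x1).
Count = 3.

3


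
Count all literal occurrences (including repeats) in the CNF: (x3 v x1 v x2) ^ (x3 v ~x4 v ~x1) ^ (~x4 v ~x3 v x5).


Clause lengths: 3, 3, 3.
Sum = 3 + 3 + 3 = 9.

9


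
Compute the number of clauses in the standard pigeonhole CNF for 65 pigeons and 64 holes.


The PHP encoding has two parts:
1) At-least-one-hole clauses: 65 (one per pigeon, each with 64 literals).
2) At-most-one-pigeon-per-hole clauses: 64 holes * C(65,2) = 64 * 2080 = 133120.
Total clauses = 65 + 133120 = 133185.

133185


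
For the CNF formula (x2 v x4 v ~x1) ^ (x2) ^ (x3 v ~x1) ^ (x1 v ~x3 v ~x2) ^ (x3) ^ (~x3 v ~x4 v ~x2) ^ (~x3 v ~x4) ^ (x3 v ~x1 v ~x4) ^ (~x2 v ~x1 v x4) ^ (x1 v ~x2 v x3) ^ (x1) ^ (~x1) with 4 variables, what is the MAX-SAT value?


Enumerate all 16 truth assignments.
For each, count how many of the 12 clauses are satisfied.
The formula is not fully satisfiable, so the maximum is below 12.
Maximum simultaneously satisfiable clauses = 10.

10


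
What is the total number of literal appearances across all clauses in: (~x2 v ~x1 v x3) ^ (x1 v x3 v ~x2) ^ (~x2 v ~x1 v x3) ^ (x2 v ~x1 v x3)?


Clause lengths: 3, 3, 3, 3.
Sum = 3 + 3 + 3 + 3 = 12.

12


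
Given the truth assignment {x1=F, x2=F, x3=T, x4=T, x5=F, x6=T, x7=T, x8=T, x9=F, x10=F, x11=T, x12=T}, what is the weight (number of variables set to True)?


The weight is the number of variables assigned True.
True variables: x3, x4, x6, x7, x8, x11, x12.
Weight = 7.

7


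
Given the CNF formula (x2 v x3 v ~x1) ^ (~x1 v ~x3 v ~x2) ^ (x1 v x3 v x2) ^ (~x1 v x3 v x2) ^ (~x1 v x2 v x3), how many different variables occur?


Identify each distinct variable in the formula.
Variables found: x1, x2, x3.
Total distinct variables = 3.

3


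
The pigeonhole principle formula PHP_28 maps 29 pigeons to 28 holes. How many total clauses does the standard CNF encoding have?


The PHP encoding has two parts:
1) At-least-one-hole clauses: 29 (one per pigeon, each with 28 literals).
2) At-most-one-pigeon-per-hole clauses: 28 holes * C(29,2) = 28 * 406 = 11368.
Total clauses = 29 + 11368 = 11397.

11397


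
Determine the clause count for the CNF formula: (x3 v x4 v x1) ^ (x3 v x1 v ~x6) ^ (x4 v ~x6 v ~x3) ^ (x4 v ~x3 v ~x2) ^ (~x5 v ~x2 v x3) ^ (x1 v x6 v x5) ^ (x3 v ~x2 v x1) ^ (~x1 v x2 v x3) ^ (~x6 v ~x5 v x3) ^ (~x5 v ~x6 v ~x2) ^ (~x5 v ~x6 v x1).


Each group enclosed in parentheses joined by ^ is one clause.
Counting the conjuncts: 11 clauses.

11


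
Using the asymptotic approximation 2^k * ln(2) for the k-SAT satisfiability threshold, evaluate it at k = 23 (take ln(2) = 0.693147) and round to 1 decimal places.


Using the asymptotic formula: threshold ~ 2^k * ln(2).
2^23 = 8388608.
8388608 * 0.693147 = 5814538.5.

5814538.5


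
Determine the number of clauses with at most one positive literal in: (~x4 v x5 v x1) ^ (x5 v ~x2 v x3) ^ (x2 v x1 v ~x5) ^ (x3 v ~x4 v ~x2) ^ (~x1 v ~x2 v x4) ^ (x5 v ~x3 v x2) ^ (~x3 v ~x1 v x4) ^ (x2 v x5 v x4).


A Horn clause has at most one positive literal.
Clause 1: 2 positive lit(s) -> not Horn
Clause 2: 2 positive lit(s) -> not Horn
Clause 3: 2 positive lit(s) -> not Horn
Clause 4: 1 positive lit(s) -> Horn
Clause 5: 1 positive lit(s) -> Horn
Clause 6: 2 positive lit(s) -> not Horn
Clause 7: 1 positive lit(s) -> Horn
Clause 8: 3 positive lit(s) -> not Horn
Total Horn clauses = 3.

3


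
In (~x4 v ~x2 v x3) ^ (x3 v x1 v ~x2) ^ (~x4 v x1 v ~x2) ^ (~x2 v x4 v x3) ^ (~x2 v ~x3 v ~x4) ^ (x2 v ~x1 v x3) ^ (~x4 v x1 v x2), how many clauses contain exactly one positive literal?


A definite clause has exactly one positive literal.
Clause 1: 1 positive -> definite
Clause 2: 2 positive -> not definite
Clause 3: 1 positive -> definite
Clause 4: 2 positive -> not definite
Clause 5: 0 positive -> not definite
Clause 6: 2 positive -> not definite
Clause 7: 2 positive -> not definite
Definite clause count = 2.

2


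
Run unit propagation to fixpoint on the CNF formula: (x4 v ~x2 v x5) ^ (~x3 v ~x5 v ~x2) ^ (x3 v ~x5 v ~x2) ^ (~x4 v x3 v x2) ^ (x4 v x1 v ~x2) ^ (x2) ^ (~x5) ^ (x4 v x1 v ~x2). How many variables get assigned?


Unit propagation repeatedly assigns the literal in any unit clause, then simplifies.
Assignments in order: x2 = T, x5 = F, x4 = T.
No further unit clauses remain.
Total variables assigned = 3.

3


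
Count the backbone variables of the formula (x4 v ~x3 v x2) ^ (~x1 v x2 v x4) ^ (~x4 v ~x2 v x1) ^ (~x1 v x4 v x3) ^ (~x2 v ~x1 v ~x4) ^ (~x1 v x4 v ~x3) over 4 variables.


Find all satisfying assignments: 7 model(s).
Check which variables have the same value in every model.
No variable is fixed across all models.
Backbone size = 0.

0


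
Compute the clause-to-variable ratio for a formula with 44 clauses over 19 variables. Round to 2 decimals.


Clause-to-variable ratio = clauses / variables.
44 / 19 = 2.32.

2.32


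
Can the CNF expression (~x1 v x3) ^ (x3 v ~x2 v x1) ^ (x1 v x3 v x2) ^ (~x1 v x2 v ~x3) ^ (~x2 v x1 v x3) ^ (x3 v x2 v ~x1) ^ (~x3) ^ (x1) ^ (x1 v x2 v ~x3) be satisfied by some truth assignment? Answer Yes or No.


Check all 8 possible truth assignments.
Number of satisfying assignments found: 0.
The formula is unsatisfiable.

No


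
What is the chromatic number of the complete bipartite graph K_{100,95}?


K_{100,95} is bipartite by definition: the two parts are independent sets, with every edge crossing between them.
Color all vertices in one part with color 1 and all vertices in the other part with color 2.
Since the graph has at least one edge, one color does not suffice.
Chromatic number = 2.

2


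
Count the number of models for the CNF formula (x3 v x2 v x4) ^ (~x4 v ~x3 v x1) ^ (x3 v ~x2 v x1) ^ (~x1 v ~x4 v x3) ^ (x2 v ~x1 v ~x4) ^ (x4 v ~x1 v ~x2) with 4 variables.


Enumerate all 16 truth assignments over 4 variables.
Test each against every clause.
Satisfying assignments found: 5.

5


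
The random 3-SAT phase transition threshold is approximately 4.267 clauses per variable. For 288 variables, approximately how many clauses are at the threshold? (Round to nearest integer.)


The 3-SAT phase transition occurs at approximately 4.267 clauses per variable.
m = 4.267 * 288 = 1228.896.
Rounded to nearest integer: 1229.

1229


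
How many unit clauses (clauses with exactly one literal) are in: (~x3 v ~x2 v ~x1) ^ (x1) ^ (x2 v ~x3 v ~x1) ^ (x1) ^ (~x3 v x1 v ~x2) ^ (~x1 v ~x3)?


A unit clause contains exactly one literal.
Unit clauses found: (x1), (x1).
Count = 2.

2


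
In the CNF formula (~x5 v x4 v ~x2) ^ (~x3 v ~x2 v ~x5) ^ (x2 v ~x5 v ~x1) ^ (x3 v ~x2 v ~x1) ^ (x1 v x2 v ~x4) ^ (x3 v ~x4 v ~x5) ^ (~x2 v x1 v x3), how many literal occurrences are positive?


Scan each clause for unnegated literals.
Clause 1: 1 positive; Clause 2: 0 positive; Clause 3: 1 positive; Clause 4: 1 positive; Clause 5: 2 positive; Clause 6: 1 positive; Clause 7: 2 positive.
Total positive literal occurrences = 8.

8


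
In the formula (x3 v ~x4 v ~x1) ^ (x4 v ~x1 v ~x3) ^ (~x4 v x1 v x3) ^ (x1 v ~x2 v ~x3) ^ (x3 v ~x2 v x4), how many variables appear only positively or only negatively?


A pure literal appears in only one polarity across all clauses.
Pure literals: x2 (negative only).
Count = 1.

1


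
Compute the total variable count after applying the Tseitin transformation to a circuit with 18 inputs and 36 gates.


The Tseitin transformation introduces one auxiliary variable per gate.
Total variables = inputs + gates = 18 + 36 = 54.

54


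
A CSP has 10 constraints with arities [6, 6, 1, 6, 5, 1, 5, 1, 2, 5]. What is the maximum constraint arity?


The arities are: 6, 6, 1, 6, 5, 1, 5, 1, 2, 5.
Scan for the maximum value.
Maximum arity = 6.

6


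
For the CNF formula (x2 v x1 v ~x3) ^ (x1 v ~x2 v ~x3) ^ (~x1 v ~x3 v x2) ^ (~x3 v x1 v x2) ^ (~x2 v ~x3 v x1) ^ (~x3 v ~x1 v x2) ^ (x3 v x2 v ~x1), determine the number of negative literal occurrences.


Scan each clause for negated literals.
Clause 1: 1 negative; Clause 2: 2 negative; Clause 3: 2 negative; Clause 4: 1 negative; Clause 5: 2 negative; Clause 6: 2 negative; Clause 7: 1 negative.
Total negative literal occurrences = 11.

11


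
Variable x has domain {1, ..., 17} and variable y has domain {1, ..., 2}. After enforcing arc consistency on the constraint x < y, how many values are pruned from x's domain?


For the constraint x < y, x needs a supporting value in y's domain.
x can be at most 1 (one less than y's maximum).
Valid x values from domain: 1 out of 17.
Pruned = 17 - 1 = 16.

16


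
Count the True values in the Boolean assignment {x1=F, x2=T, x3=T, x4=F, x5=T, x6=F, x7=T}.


The weight is the number of variables assigned True.
True variables: x2, x3, x5, x7.
Weight = 4.

4


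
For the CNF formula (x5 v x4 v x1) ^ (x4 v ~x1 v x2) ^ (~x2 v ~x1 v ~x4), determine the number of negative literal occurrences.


Scan each clause for negated literals.
Clause 1: 0 negative; Clause 2: 1 negative; Clause 3: 3 negative.
Total negative literal occurrences = 4.

4


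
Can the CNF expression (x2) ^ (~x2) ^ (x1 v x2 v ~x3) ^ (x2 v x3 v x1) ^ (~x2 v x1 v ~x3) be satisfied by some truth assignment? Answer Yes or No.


Check all 8 possible truth assignments.
Number of satisfying assignments found: 0.
The formula is unsatisfiable.

No


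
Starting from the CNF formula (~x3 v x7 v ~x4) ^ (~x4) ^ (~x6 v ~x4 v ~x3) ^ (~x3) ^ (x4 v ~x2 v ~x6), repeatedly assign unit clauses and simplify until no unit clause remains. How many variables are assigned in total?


Unit propagation repeatedly assigns the literal in any unit clause, then simplifies.
Assignments in order: x4 = F, x3 = F.
No further unit clauses remain.
Total variables assigned = 2.

2


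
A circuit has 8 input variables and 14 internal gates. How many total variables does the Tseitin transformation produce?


The Tseitin transformation introduces one auxiliary variable per gate.
Total variables = inputs + gates = 8 + 14 = 22.

22


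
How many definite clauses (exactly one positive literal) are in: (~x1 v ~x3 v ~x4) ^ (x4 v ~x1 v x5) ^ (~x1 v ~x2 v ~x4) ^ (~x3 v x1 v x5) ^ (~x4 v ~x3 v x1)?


A definite clause has exactly one positive literal.
Clause 1: 0 positive -> not definite
Clause 2: 2 positive -> not definite
Clause 3: 0 positive -> not definite
Clause 4: 2 positive -> not definite
Clause 5: 1 positive -> definite
Definite clause count = 1.

1


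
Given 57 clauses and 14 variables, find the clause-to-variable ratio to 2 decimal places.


Clause-to-variable ratio = clauses / variables.
57 / 14 = 4.07.

4.07


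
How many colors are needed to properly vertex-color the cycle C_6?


A cycle on an even number of vertices is bipartite: alternate two colors around the cycle.
Since 6 is even, two colors suffice, and at least two are needed because the graph has edges.
Chromatic number = 2.

2


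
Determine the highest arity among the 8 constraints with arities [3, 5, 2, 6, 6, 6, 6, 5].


The arities are: 3, 5, 2, 6, 6, 6, 6, 5.
Scan for the maximum value.
Maximum arity = 6.

6


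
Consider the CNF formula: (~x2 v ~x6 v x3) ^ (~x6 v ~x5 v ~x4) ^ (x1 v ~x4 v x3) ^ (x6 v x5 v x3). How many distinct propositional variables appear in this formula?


Identify each distinct variable in the formula.
Variables found: x1, x2, x3, x4, x5, x6.
Total distinct variables = 6.

6


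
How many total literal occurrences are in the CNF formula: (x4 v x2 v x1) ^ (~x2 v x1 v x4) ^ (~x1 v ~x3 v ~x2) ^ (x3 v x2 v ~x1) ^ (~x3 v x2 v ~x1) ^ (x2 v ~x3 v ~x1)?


Clause lengths: 3, 3, 3, 3, 3, 3.
Sum = 3 + 3 + 3 + 3 + 3 + 3 = 18.

18


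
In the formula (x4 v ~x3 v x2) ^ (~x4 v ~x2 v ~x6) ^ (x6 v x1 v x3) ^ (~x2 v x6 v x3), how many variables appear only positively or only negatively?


A pure literal appears in only one polarity across all clauses.
Pure literals: x1 (positive only).
Count = 1.

1


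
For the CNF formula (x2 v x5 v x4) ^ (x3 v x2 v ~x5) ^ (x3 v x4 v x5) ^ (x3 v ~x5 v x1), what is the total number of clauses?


Each group enclosed in parentheses joined by ^ is one clause.
Counting the conjuncts: 4 clauses.

4


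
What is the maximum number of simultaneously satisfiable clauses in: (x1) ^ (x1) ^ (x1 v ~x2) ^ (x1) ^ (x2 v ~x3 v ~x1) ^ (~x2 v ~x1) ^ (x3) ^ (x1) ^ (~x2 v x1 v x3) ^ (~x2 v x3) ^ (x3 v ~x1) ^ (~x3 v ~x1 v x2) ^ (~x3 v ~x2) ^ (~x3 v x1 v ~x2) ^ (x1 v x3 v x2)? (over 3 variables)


Enumerate all 8 truth assignments.
For each, count how many of the 15 clauses are satisfied.
The formula is not fully satisfiable, so the maximum is below 15.
Maximum simultaneously satisfiable clauses = 13.

13


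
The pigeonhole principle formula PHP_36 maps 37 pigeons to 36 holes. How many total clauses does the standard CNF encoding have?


The PHP encoding has two parts:
1) At-least-one-hole clauses: 37 (one per pigeon, each with 36 literals).
2) At-most-one-pigeon-per-hole clauses: 36 holes * C(37,2) = 36 * 666 = 23976.
Total clauses = 37 + 23976 = 24013.

24013


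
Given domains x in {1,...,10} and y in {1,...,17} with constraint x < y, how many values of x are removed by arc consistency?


For the constraint x < y, x needs a supporting value in y's domain.
x can be at most 16 (one less than y's maximum).
Valid x values from domain: 10 out of 10.
Pruned = 10 - 10 = 0.

0


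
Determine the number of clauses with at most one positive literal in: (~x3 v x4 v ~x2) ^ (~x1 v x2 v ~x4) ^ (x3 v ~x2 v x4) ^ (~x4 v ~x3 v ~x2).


A Horn clause has at most one positive literal.
Clause 1: 1 positive lit(s) -> Horn
Clause 2: 1 positive lit(s) -> Horn
Clause 3: 2 positive lit(s) -> not Horn
Clause 4: 0 positive lit(s) -> Horn
Total Horn clauses = 3.

3


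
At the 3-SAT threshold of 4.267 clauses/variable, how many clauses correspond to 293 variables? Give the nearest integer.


The 3-SAT phase transition occurs at approximately 4.267 clauses per variable.
m = 4.267 * 293 = 1250.231.
Rounded to nearest integer: 1250.

1250


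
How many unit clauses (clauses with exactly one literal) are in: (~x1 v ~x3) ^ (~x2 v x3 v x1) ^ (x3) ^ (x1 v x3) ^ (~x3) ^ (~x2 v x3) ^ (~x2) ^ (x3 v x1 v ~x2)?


A unit clause contains exactly one literal.
Unit clauses found: (x3), (~x3), (~x2).
Count = 3.

3


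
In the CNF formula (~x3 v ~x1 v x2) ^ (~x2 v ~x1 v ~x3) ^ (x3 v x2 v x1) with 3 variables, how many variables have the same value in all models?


Find all satisfying assignments: 5 model(s).
Check which variables have the same value in every model.
No variable is fixed across all models.
Backbone size = 0.

0


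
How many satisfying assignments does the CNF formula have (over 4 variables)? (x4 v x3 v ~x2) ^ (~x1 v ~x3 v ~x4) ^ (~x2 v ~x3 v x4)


Enumerate all 16 truth assignments over 4 variables.
Test each against every clause.
Satisfying assignments found: 10.

10


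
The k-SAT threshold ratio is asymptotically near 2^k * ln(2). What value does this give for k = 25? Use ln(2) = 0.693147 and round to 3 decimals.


Using the asymptotic formula: threshold ~ 2^k * ln(2).
2^25 = 33554432.
33554432 * 0.693147 = 23258153.878.

23258153.878


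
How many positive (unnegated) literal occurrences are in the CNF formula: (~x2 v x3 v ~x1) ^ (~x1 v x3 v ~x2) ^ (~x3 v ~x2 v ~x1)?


Scan each clause for unnegated literals.
Clause 1: 1 positive; Clause 2: 1 positive; Clause 3: 0 positive.
Total positive literal occurrences = 2.

2


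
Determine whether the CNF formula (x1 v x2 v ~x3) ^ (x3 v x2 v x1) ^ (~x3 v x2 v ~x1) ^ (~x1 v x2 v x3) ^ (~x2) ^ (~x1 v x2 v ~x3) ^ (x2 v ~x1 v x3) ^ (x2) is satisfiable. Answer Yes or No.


Check all 8 possible truth assignments.
Number of satisfying assignments found: 0.
The formula is unsatisfiable.

No


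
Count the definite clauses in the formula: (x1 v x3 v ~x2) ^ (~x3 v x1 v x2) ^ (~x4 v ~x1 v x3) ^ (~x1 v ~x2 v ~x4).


A definite clause has exactly one positive literal.
Clause 1: 2 positive -> not definite
Clause 2: 2 positive -> not definite
Clause 3: 1 positive -> definite
Clause 4: 0 positive -> not definite
Definite clause count = 1.

1


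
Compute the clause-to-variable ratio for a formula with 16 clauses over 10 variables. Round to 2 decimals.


Clause-to-variable ratio = clauses / variables.
16 / 10 = 1.6.

1.6


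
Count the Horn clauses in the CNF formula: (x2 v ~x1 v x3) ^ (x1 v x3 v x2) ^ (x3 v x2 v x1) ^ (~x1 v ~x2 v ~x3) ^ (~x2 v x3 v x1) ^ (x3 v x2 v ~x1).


A Horn clause has at most one positive literal.
Clause 1: 2 positive lit(s) -> not Horn
Clause 2: 3 positive lit(s) -> not Horn
Clause 3: 3 positive lit(s) -> not Horn
Clause 4: 0 positive lit(s) -> Horn
Clause 5: 2 positive lit(s) -> not Horn
Clause 6: 2 positive lit(s) -> not Horn
Total Horn clauses = 1.

1


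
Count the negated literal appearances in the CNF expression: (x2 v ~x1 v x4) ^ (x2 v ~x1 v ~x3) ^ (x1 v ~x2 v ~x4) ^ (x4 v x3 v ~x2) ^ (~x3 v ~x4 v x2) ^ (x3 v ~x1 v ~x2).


Scan each clause for negated literals.
Clause 1: 1 negative; Clause 2: 2 negative; Clause 3: 2 negative; Clause 4: 1 negative; Clause 5: 2 negative; Clause 6: 2 negative.
Total negative literal occurrences = 10.

10


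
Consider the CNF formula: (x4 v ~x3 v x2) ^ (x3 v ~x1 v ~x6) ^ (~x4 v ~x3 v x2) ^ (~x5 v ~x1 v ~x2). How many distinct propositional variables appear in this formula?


Identify each distinct variable in the formula.
Variables found: x1, x2, x3, x4, x5, x6.
Total distinct variables = 6.

6


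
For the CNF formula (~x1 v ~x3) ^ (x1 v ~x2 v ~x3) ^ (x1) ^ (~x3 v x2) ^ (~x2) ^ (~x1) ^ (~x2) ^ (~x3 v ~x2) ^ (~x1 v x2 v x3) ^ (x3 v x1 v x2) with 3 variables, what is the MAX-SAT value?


Enumerate all 8 truth assignments.
For each, count how many of the 10 clauses are satisfied.
The formula is not fully satisfiable, so the maximum is below 10.
Maximum simultaneously satisfiable clauses = 8.

8


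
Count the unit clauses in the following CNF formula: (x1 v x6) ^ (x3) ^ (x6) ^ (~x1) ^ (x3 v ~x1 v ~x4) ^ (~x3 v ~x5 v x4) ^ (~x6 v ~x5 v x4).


A unit clause contains exactly one literal.
Unit clauses found: (x3), (x6), (~x1).
Count = 3.

3


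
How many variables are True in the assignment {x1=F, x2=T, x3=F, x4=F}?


The weight is the number of variables assigned True.
True variables: x2.
Weight = 1.

1


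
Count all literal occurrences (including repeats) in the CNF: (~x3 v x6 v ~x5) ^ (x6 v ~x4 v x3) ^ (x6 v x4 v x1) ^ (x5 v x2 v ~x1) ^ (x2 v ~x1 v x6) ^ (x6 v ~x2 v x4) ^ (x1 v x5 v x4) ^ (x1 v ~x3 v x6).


Clause lengths: 3, 3, 3, 3, 3, 3, 3, 3.
Sum = 3 + 3 + 3 + 3 + 3 + 3 + 3 + 3 = 24.

24


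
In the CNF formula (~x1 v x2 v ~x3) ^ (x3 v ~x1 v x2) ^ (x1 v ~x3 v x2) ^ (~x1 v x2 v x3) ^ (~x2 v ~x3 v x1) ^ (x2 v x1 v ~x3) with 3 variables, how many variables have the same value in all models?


Find all satisfying assignments: 4 model(s).
Check which variables have the same value in every model.
No variable is fixed across all models.
Backbone size = 0.

0


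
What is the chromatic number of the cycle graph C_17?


An odd cycle cannot be 2-colored: alternating two colors around the cycle returns to the start with a conflict.
Since 17 is odd, three colors are required (and three suffice).
Chromatic number = 3.

3


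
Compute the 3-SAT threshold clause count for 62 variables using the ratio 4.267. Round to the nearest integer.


The 3-SAT phase transition occurs at approximately 4.267 clauses per variable.
m = 4.267 * 62 = 264.554.
Rounded to nearest integer: 265.

265


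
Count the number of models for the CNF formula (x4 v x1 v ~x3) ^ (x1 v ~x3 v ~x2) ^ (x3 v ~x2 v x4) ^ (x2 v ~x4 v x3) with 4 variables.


Enumerate all 16 truth assignments over 4 variables.
Test each against every clause.
Satisfying assignments found: 9.

9


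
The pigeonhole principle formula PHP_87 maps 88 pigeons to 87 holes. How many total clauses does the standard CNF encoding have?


The PHP encoding has two parts:
1) At-least-one-hole clauses: 88 (one per pigeon, each with 87 literals).
2) At-most-one-pigeon-per-hole clauses: 87 holes * C(88,2) = 87 * 3828 = 333036.
Total clauses = 88 + 333036 = 333124.

333124


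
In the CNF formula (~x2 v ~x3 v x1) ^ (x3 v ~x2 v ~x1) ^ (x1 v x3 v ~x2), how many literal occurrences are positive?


Scan each clause for unnegated literals.
Clause 1: 1 positive; Clause 2: 1 positive; Clause 3: 2 positive.
Total positive literal occurrences = 4.

4


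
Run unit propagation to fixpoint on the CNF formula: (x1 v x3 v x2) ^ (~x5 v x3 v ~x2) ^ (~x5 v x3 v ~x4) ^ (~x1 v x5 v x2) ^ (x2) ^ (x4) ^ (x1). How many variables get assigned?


Unit propagation repeatedly assigns the literal in any unit clause, then simplifies.
Assignments in order: x2 = T, x4 = T, x1 = T.
No further unit clauses remain.
Total variables assigned = 3.

3


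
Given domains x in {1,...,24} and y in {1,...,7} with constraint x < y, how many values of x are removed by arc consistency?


For the constraint x < y, x needs a supporting value in y's domain.
x can be at most 6 (one less than y's maximum).
Valid x values from domain: 6 out of 24.
Pruned = 24 - 6 = 18.

18


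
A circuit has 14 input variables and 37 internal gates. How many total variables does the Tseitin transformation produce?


The Tseitin transformation introduces one auxiliary variable per gate.
Total variables = inputs + gates = 14 + 37 = 51.

51


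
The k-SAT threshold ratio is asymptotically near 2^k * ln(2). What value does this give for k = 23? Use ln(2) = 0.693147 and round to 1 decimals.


Using the asymptotic formula: threshold ~ 2^k * ln(2).
2^23 = 8388608.
8388608 * 0.693147 = 5814538.5.

5814538.5
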